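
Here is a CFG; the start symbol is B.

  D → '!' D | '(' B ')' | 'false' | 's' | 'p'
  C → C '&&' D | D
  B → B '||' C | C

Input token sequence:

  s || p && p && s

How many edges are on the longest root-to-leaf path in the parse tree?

5

[B [B [C [D s]]] || [C [C [C [D p]] && [D p]] && [D s]]]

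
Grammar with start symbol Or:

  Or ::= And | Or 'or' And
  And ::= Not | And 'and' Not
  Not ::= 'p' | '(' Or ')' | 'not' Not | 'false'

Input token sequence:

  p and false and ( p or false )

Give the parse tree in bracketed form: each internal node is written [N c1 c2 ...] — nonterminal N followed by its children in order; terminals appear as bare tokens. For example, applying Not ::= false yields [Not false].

[Or [And [And [And [Not p]] and [Not false]] and [Not ( [Or [Or [And [Not p]]] or [And [Not false]]] )]]]

Or
And
And and Not
And and Not and Not
Not and Not and Not
p and Not and Not
p and false and Not
p and false and ( Or )
p and false and ( Or or And )
p and false and ( And or And )
p and false and ( Not or And )
p and false and ( p or And )
p and false and ( p or Not )
p and false and ( p or false )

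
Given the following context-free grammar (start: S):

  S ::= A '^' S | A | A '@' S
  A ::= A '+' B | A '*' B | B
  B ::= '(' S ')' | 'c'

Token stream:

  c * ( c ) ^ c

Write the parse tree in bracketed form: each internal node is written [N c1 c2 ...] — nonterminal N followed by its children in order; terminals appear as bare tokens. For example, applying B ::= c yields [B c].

[S [A [A [B c]] * [B ( [S [A [B c]]] )]] ^ [S [A [B c]]]]

S
A ^ S
A * B ^ S
B * B ^ S
c * B ^ S
c * ( S ) ^ S
c * ( A ) ^ S
c * ( B ) ^ S
c * ( c ) ^ S
c * ( c ) ^ A
c * ( c ) ^ B
c * ( c ) ^ c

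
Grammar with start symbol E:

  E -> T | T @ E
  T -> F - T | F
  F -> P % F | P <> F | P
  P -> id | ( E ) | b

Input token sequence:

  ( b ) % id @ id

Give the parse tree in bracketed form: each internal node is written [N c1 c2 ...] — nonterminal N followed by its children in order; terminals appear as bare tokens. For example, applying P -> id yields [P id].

[E [T [F [P ( [E [T [F [P b]]]] )] % [F [P id]]]] @ [E [T [F [P id]]]]]

E
T @ E
F @ E
P % F @ E
( E ) % F @ E
( T ) % F @ E
( F ) % F @ E
( P ) % F @ E
( b ) % F @ E
( b ) % P @ E
( b ) % id @ E
( b ) % id @ T
( b ) % id @ F
( b ) % id @ P
( b ) % id @ id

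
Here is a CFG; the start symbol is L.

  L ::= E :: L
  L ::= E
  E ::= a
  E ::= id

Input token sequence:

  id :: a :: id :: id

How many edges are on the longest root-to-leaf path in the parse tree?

5

[L [E id] :: [L [E a] :: [L [E id] :: [L [E id]]]]]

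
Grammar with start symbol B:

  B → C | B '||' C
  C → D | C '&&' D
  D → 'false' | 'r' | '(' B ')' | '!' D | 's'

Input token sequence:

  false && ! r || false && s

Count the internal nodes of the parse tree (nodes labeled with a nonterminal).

11

[B [B [C [C [D false]] && [D ! [D r]]]] || [C [C [D false]] && [D s]]]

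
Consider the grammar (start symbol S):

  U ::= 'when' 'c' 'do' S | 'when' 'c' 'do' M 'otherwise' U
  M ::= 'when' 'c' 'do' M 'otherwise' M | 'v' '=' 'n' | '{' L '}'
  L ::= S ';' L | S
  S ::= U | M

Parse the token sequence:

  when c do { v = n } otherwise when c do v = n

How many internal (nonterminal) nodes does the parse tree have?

9

[S [U when c do [M { [L [S [M v = n]]] }] otherwise [U when c do [S [M v = n]]]]]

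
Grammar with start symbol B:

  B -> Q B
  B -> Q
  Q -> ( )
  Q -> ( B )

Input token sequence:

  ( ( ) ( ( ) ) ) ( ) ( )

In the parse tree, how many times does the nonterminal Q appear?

6

[B [Q ( [B [Q ( )] [B [Q ( [B [Q ( )]] )]]] )] [B [Q ( )] [B [Q ( )]]]]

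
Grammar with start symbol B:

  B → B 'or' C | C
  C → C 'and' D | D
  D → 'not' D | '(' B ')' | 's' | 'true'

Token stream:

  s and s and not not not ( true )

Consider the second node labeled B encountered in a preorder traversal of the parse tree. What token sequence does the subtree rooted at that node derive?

[B [C [C [C [D s]] and [D s]] and [D not [D not [D not [D ( [B [C [D true]]] )]]]]]]

true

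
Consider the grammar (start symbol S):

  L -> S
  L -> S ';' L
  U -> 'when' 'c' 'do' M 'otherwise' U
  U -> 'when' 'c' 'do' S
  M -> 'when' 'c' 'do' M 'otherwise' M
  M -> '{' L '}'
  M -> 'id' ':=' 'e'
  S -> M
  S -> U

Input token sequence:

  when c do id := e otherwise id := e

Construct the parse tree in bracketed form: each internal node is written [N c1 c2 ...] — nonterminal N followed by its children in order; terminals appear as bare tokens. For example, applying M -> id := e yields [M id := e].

[S [M when c do [M id := e] otherwise [M id := e]]]

S
M
when c do M otherwise M
when c do id := e otherwise M
when c do id := e otherwise id := e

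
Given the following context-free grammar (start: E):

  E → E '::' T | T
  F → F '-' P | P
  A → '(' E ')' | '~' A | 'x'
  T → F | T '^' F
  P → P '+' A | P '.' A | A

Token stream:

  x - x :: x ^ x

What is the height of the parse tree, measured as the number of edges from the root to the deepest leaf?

7

[E [E [T [F [F [P [A x]]] - [P [A x]]]]] :: [T [T [F [P [A x]]]] ^ [F [P [A x]]]]]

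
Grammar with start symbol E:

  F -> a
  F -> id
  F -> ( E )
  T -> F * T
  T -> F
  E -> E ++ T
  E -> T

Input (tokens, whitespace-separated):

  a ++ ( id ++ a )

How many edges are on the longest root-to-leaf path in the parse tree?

[E [E [T [F a]]] ++ [T [F ( [E [E [T [F id]]] ++ [T [F a]]] )]]]

7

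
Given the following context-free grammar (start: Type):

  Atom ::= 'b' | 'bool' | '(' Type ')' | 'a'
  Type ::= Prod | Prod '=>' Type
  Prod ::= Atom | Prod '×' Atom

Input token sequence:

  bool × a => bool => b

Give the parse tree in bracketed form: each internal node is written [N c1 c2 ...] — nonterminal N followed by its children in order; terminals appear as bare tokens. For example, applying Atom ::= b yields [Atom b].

[Type [Prod [Prod [Atom bool]] × [Atom a]] => [Type [Prod [Atom bool]] => [Type [Prod [Atom b]]]]]

Type
Prod => Type
Prod × Atom => Type
Atom × Atom => Type
bool × Atom => Type
bool × a => Type
bool × a => Prod => Type
bool × a => Atom => Type
bool × a => bool => Type
bool × a => bool => Prod
bool × a => bool => Atom
bool × a => bool => b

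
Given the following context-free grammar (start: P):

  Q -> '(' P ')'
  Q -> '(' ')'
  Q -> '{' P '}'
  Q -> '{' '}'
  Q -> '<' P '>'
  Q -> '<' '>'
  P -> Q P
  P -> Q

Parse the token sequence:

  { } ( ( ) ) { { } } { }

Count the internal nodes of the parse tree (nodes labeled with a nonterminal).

12

[P [Q { }] [P [Q ( [P [Q ( )]] )] [P [Q { [P [Q { }]] }] [P [Q { }]]]]]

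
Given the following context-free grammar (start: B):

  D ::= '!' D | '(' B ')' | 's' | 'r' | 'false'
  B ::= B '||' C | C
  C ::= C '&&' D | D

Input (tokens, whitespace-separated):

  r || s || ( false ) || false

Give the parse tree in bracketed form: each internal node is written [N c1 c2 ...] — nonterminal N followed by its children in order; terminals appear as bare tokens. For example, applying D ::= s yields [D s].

B
B || C
B || C || C
B || C || C || C
C || C || C || C
D || C || C || C
r || C || C || C
r || D || C || C
r || s || C || C
r || s || D || C
r || s || ( B ) || C
r || s || ( C ) || C
r || s || ( D ) || C
r || s || ( false ) || C
r || s || ( false ) || D
r || s || ( false ) || false

[B [B [B [B [C [D r]]] || [C [D s]]] || [C [D ( [B [C [D false]]] )]]] || [C [D false]]]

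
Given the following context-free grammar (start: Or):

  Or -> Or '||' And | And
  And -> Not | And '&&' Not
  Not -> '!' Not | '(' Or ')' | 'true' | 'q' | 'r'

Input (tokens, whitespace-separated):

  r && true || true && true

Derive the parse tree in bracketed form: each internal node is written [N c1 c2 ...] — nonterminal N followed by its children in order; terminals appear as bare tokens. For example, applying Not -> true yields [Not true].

Or
Or || And
And || And
And && Not || And
Not && Not || And
r && Not || And
r && true || And
r && true || And && Not
r && true || Not && Not
r && true || true && Not
r && true || true && true

[Or [Or [And [And [Not r]] && [Not true]]] || [And [And [Not true]] && [Not true]]]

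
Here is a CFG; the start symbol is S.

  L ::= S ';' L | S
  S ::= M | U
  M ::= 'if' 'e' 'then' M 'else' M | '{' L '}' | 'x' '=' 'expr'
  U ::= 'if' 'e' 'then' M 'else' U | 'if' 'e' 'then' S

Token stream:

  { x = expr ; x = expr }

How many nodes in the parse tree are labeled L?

2

[S [M { [L [S [M x = expr]] ; [L [S [M x = expr]]]] }]]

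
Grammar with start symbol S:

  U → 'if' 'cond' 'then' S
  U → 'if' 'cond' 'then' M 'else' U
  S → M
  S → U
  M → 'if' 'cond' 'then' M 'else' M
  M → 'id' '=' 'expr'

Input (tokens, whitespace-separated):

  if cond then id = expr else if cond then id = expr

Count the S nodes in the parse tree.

2

[S [U if cond then [M id = expr] else [U if cond then [S [M id = expr]]]]]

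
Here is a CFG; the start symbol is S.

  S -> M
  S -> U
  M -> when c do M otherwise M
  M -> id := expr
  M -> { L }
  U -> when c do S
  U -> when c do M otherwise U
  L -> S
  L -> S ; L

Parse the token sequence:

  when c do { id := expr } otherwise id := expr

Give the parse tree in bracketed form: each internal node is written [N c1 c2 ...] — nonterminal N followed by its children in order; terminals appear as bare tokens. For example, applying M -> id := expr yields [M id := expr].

[S [M when c do [M { [L [S [M id := expr]]] }] otherwise [M id := expr]]]

S
M
when c do M otherwise M
when c do { L } otherwise M
when c do { S } otherwise M
when c do { M } otherwise M
when c do { id := expr } otherwise M
when c do { id := expr } otherwise id := expr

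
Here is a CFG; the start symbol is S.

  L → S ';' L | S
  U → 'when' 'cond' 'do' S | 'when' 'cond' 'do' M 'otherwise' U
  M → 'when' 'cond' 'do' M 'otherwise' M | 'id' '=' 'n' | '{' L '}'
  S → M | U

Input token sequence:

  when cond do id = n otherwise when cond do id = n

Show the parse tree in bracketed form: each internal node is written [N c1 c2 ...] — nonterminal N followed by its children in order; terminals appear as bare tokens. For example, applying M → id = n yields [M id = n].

[S [U when cond do [M id = n] otherwise [U when cond do [S [M id = n]]]]]

S
U
when cond do M otherwise U
when cond do id = n otherwise U
when cond do id = n otherwise when cond do S
when cond do id = n otherwise when cond do M
when cond do id = n otherwise when cond do id = n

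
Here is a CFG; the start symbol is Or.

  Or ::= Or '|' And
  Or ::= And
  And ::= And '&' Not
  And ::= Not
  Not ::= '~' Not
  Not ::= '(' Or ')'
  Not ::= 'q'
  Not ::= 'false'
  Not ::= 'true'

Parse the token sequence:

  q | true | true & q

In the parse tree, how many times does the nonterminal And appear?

[Or [Or [Or [And [Not q]]] | [And [Not true]]] | [And [And [Not true]] & [Not q]]]

4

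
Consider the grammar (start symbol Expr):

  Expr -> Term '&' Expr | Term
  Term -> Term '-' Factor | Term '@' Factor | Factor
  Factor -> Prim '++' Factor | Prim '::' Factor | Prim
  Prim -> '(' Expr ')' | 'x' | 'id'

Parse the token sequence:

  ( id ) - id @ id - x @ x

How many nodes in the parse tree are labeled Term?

[Expr [Term [Term [Term [Term [Term [Factor [Prim ( [Expr [Term [Factor [Prim id]]]] )]]] - [Factor [Prim id]]] @ [Factor [Prim id]]] - [Factor [Prim x]]] @ [Factor [Prim x]]]]

6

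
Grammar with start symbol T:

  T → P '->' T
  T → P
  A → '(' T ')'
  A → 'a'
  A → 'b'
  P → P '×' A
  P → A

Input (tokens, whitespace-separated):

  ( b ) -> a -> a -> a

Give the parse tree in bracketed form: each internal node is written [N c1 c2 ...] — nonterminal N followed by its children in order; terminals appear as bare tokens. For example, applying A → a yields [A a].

T
P -> T
A -> T
( T ) -> T
( P ) -> T
( A ) -> T
( b ) -> T
( b ) -> P -> T
( b ) -> A -> T
( b ) -> a -> T
( b ) -> a -> P -> T
( b ) -> a -> A -> T
( b ) -> a -> a -> T
( b ) -> a -> a -> P
( b ) -> a -> a -> A
( b ) -> a -> a -> a

[T [P [A ( [T [P [A b]]] )]] -> [T [P [A a]] -> [T [P [A a]] -> [T [P [A a]]]]]]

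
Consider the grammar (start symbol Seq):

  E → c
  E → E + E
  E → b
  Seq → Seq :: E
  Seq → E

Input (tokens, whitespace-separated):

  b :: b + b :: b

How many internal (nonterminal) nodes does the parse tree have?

[Seq [Seq [Seq [E b]] :: [E [E b] + [E b]]] :: [E b]]

8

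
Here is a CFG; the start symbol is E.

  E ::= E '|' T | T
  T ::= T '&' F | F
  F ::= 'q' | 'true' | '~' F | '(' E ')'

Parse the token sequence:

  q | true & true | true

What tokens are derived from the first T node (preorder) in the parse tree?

q

[E [E [E [T [F q]]] | [T [T [F true]] & [F true]]] | [T [F true]]]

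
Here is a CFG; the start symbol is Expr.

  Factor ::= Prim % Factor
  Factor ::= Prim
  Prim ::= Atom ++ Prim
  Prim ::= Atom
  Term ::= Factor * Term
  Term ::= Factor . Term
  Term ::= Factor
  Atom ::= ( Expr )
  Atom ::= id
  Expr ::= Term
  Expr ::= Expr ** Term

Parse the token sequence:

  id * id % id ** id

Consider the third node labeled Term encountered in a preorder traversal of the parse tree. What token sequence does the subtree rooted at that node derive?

id

[Expr [Expr [Term [Factor [Prim [Atom id]]] * [Term [Factor [Prim [Atom id]] % [Factor [Prim [Atom id]]]]]]] ** [Term [Factor [Prim [Atom id]]]]]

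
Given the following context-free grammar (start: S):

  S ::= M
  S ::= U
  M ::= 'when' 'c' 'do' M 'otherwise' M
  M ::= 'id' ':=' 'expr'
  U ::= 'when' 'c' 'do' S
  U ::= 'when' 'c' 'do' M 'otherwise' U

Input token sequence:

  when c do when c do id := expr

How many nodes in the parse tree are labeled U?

2

[S [U when c do [S [U when c do [S [M id := expr]]]]]]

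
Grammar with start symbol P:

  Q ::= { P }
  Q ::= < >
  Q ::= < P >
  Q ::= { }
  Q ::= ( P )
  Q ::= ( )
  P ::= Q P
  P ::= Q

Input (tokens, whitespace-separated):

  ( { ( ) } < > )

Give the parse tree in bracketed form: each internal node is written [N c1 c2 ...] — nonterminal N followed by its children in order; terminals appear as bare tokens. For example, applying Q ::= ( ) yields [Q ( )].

P
Q
( P )
( Q P )
( { P } P )
( { Q } P )
( { ( ) } P )
( { ( ) } Q )
( { ( ) } < > )

[P [Q ( [P [Q { [P [Q ( )]] }] [P [Q < >]]] )]]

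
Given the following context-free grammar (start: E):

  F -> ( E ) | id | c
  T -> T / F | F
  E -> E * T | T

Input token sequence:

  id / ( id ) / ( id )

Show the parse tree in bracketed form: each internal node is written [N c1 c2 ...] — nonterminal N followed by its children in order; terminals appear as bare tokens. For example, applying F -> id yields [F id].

[E [T [T [T [F id]] / [F ( [E [T [F id]]] )]] / [F ( [E [T [F id]]] )]]]

E
T
T / F
T / F / F
F / F / F
id / F / F
id / ( E ) / F
id / ( T ) / F
id / ( F ) / F
id / ( id ) / F
id / ( id ) / ( E )
id / ( id ) / ( T )
id / ( id ) / ( F )
id / ( id ) / ( id )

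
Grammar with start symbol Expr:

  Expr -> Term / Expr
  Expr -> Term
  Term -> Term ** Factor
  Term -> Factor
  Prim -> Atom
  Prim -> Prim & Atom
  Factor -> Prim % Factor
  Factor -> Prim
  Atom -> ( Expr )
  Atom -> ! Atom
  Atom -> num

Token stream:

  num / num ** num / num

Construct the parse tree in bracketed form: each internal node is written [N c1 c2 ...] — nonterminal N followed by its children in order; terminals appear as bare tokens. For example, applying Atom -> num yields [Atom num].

Expr
Term / Expr
Factor / Expr
Prim / Expr
Atom / Expr
num / Expr
num / Term / Expr
num / Term ** Factor / Expr
num / Factor ** Factor / Expr
num / Prim ** Factor / Expr
num / Atom ** Factor / Expr
num / num ** Factor / Expr
num / num ** Prim / Expr
num / num ** Atom / Expr
num / num ** num / Expr
num / num ** num / Term
num / num ** num / Factor
num / num ** num / Prim
num / num ** num / Atom
num / num ** num / num

[Expr [Term [Factor [Prim [Atom num]]]] / [Expr [Term [Term [Factor [Prim [Atom num]]]] ** [Factor [Prim [Atom num]]]] / [Expr [Term [Factor [Prim [Atom num]]]]]]]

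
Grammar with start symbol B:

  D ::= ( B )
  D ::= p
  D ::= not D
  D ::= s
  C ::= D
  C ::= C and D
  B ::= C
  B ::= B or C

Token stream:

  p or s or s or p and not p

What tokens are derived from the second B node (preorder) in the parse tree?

[B [B [B [B [C [D p]]] or [C [D s]]] or [C [D s]]] or [C [C [D p]] and [D not [D p]]]]

p or s or s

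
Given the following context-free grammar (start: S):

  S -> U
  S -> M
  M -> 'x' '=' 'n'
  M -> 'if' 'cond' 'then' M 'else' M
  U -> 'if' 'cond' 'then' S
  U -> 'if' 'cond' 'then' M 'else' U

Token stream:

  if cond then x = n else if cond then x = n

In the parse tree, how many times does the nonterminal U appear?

2

[S [U if cond then [M x = n] else [U if cond then [S [M x = n]]]]]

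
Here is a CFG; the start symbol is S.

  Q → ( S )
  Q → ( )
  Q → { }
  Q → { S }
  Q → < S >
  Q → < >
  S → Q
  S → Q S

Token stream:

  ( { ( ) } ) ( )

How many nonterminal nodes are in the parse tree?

8

[S [Q ( [S [Q { [S [Q ( )]] }]] )] [S [Q ( )]]]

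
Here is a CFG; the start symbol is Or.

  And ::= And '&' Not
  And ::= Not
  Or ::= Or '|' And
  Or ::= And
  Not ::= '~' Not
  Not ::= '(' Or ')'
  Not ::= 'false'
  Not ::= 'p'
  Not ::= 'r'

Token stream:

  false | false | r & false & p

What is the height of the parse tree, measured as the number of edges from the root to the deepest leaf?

5

[Or [Or [Or [And [Not false]]] | [And [Not false]]] | [And [And [And [Not r]] & [Not false]] & [Not p]]]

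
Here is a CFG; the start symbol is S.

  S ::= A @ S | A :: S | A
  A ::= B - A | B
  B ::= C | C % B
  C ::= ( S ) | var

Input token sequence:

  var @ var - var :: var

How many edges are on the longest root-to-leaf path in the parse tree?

6

[S [A [B [C var]]] @ [S [A [B [C var]] - [A [B [C var]]]] :: [S [A [B [C var]]]]]]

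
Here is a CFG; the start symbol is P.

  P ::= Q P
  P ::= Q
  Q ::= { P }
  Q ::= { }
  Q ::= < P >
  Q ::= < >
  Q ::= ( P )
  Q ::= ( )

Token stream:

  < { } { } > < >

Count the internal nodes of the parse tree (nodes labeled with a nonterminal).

8

[P [Q < [P [Q { }] [P [Q { }]]] >] [P [Q < >]]]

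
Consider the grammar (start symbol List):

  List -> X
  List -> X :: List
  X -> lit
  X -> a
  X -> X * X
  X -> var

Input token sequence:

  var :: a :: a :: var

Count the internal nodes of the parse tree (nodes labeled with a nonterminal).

[List [X var] :: [List [X a] :: [List [X a] :: [List [X var]]]]]

8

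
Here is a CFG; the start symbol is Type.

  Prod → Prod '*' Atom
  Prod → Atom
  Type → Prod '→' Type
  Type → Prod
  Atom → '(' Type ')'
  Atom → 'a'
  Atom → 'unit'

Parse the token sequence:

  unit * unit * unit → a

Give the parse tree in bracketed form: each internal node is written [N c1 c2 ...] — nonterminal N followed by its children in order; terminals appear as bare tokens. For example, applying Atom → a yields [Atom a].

Type
Prod → Type
Prod * Atom → Type
Prod * Atom * Atom → Type
Atom * Atom * Atom → Type
unit * Atom * Atom → Type
unit * unit * Atom → Type
unit * unit * unit → Type
unit * unit * unit → Prod
unit * unit * unit → Atom
unit * unit * unit → a

[Type [Prod [Prod [Prod [Atom unit]] * [Atom unit]] * [Atom unit]] → [Type [Prod [Atom a]]]]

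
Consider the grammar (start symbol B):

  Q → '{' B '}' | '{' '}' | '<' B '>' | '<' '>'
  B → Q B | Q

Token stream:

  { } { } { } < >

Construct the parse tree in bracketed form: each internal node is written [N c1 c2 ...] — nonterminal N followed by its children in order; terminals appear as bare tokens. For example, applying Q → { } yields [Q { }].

[B [Q { }] [B [Q { }] [B [Q { }] [B [Q < >]]]]]

B
Q B
{ } B
{ } Q B
{ } { } B
{ } { } Q B
{ } { } { } B
{ } { } { } Q
{ } { } { } < >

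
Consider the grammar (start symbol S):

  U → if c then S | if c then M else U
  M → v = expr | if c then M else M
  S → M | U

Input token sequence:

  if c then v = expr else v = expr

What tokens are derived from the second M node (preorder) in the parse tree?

v = expr

[S [M if c then [M v = expr] else [M v = expr]]]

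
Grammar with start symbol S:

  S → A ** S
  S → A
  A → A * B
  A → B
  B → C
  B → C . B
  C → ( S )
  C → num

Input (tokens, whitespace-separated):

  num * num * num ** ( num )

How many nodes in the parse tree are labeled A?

[S [A [A [A [B [C num]]] * [B [C num]]] * [B [C num]]] ** [S [A [B [C ( [S [A [B [C num]]]] )]]]]]

5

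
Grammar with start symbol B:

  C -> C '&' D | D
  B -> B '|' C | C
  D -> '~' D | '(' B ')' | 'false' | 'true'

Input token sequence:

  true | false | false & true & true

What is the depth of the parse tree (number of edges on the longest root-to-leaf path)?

5

[B [B [B [C [D true]]] | [C [D false]]] | [C [C [C [D false]] & [D true]] & [D true]]]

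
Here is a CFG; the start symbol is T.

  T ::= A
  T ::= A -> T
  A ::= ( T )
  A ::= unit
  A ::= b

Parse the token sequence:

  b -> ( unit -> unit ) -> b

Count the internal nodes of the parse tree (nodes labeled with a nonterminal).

[T [A b] -> [T [A ( [T [A unit] -> [T [A unit]]] )] -> [T [A b]]]]

10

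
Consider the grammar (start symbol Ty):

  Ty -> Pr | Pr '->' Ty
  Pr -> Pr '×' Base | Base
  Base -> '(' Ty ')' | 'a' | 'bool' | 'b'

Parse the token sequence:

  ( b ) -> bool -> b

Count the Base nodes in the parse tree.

4

[Ty [Pr [Base ( [Ty [Pr [Base b]]] )]] -> [Ty [Pr [Base bool]] -> [Ty [Pr [Base b]]]]]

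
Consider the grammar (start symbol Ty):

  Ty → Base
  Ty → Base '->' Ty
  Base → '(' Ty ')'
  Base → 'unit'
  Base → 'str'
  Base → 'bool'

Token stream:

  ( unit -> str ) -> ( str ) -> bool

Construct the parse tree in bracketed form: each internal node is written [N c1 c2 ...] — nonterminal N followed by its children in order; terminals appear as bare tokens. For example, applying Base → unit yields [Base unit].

[Ty [Base ( [Ty [Base unit] -> [Ty [Base str]]] )] -> [Ty [Base ( [Ty [Base str]] )] -> [Ty [Base bool]]]]

Ty
Base -> Ty
( Ty ) -> Ty
( Base -> Ty ) -> Ty
( unit -> Ty ) -> Ty
( unit -> Base ) -> Ty
( unit -> str ) -> Ty
( unit -> str ) -> Base -> Ty
( unit -> str ) -> ( Ty ) -> Ty
( unit -> str ) -> ( Base ) -> Ty
( unit -> str ) -> ( str ) -> Ty
( unit -> str ) -> ( str ) -> Base
( unit -> str ) -> ( str ) -> bool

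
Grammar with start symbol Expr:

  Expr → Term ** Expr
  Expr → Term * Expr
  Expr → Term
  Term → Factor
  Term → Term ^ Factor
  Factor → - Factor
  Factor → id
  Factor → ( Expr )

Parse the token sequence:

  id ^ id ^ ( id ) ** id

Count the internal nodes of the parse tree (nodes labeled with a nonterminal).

[Expr [Term [Term [Term [Factor id]] ^ [Factor id]] ^ [Factor ( [Expr [Term [Factor id]]] )]] ** [Expr [Term [Factor id]]]]

13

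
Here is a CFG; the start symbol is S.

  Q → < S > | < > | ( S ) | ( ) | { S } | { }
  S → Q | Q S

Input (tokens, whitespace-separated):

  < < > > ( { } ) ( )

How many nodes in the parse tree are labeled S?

[S [Q < [S [Q < >]] >] [S [Q ( [S [Q { }]] )] [S [Q ( )]]]]

5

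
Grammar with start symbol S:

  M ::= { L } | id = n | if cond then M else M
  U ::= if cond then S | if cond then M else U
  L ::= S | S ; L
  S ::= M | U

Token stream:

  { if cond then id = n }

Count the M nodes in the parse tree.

[S [M { [L [S [U if cond then [S [M id = n]]]]] }]]

2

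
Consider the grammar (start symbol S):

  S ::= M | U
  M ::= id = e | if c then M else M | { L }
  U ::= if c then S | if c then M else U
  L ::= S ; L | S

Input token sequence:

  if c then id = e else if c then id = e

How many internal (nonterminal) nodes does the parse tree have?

6

[S [U if c then [M id = e] else [U if c then [S [M id = e]]]]]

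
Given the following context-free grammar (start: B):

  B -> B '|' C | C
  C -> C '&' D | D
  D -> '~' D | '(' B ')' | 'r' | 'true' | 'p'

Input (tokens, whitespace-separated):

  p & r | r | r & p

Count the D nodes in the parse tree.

5

[B [B [B [C [C [D p]] & [D r]]] | [C [D r]]] | [C [C [D r]] & [D p]]]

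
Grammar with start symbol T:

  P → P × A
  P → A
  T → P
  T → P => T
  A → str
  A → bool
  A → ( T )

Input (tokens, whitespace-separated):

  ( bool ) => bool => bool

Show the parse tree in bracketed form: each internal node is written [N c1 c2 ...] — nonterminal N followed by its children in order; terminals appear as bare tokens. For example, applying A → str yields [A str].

[T [P [A ( [T [P [A bool]]] )]] => [T [P [A bool]] => [T [P [A bool]]]]]

T
P => T
A => T
( T ) => T
( P ) => T
( A ) => T
( bool ) => T
( bool ) => P => T
( bool ) => A => T
( bool ) => bool => T
( bool ) => bool => P
( bool ) => bool => A
( bool ) => bool => bool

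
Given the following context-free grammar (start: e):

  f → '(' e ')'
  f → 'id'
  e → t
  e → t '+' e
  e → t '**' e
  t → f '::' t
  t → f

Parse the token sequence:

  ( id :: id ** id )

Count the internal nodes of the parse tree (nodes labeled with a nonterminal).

11

[e [t [f ( [e [t [f id] :: [t [f id]]] ** [e [t [f id]]]] )]]]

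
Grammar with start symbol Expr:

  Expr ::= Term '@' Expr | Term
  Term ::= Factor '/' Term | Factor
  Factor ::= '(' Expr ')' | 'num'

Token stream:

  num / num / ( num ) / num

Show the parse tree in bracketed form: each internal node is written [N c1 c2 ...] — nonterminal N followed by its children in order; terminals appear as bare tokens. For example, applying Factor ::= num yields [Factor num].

[Expr [Term [Factor num] / [Term [Factor num] / [Term [Factor ( [Expr [Term [Factor num]]] )] / [Term [Factor num]]]]]]

Expr
Term
Factor / Term
num / Term
num / Factor / Term
num / num / Term
num / num / Factor / Term
num / num / ( Expr ) / Term
num / num / ( Term ) / Term
num / num / ( Factor ) / Term
num / num / ( num ) / Term
num / num / ( num ) / Factor
num / num / ( num ) / num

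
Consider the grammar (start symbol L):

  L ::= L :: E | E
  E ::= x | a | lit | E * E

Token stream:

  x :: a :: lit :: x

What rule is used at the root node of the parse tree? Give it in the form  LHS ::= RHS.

[L [L [L [L [E x]] :: [E a]] :: [E lit]] :: [E x]]

L ::= L :: E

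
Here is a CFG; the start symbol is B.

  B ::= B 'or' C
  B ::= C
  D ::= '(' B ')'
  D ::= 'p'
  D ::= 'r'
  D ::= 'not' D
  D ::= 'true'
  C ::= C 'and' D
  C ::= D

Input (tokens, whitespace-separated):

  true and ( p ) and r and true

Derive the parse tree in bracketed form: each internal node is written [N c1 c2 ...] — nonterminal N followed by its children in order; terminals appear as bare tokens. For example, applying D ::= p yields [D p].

B
C
C and D
C and D and D
C and D and D and D
D and D and D and D
true and D and D and D
true and ( B ) and D and D
true and ( C ) and D and D
true and ( D ) and D and D
true and ( p ) and D and D
true and ( p ) and r and D
true and ( p ) and r and true

[B [C [C [C [C [D true]] and [D ( [B [C [D p]]] )]] and [D r]] and [D true]]]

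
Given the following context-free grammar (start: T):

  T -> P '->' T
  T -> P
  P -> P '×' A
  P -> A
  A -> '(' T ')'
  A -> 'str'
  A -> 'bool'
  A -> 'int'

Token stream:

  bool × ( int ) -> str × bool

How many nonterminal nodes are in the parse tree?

13

[T [P [P [A bool]] × [A ( [T [P [A int]]] )]] -> [T [P [P [A str]] × [A bool]]]]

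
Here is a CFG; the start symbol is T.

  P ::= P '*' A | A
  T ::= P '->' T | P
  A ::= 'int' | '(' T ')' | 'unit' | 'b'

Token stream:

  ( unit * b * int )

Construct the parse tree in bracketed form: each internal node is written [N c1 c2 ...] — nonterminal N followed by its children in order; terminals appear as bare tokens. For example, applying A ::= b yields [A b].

T
P
A
( T )
( P )
( P * A )
( P * A * A )
( A * A * A )
( unit * A * A )
( unit * b * A )
( unit * b * int )

[T [P [A ( [T [P [P [P [A unit]] * [A b]] * [A int]]] )]]]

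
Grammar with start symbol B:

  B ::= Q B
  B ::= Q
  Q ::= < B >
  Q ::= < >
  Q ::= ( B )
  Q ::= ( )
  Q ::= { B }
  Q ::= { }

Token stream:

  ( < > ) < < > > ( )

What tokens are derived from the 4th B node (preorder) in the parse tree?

[B [Q ( [B [Q < >]] )] [B [Q < [B [Q < >]] >] [B [Q ( )]]]]

< >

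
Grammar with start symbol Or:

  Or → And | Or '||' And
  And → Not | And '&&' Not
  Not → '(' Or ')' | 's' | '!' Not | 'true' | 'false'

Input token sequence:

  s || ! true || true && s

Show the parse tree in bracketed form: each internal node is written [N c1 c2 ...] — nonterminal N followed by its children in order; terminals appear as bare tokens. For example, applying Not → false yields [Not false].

[Or [Or [Or [And [Not s]]] || [And [Not ! [Not true]]]] || [And [And [Not true]] && [Not s]]]

Or
Or || And
Or || And || And
And || And || And
Not || And || And
s || And || And
s || Not || And
s || ! Not || And
s || ! true || And
s || ! true || And && Not
s || ! true || Not && Not
s || ! true || true && Not
s || ! true || true && s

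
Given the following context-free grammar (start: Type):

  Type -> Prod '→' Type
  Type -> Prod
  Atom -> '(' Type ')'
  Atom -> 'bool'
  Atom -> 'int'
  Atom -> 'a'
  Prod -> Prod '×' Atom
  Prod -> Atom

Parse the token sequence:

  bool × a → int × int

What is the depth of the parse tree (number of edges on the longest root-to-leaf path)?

[Type [Prod [Prod [Atom bool]] × [Atom a]] → [Type [Prod [Prod [Atom int]] × [Atom int]]]]

5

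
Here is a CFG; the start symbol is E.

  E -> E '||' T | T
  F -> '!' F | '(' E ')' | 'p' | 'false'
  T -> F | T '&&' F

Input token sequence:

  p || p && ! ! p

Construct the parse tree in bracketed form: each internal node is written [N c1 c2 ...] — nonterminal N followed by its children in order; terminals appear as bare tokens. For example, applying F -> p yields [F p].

[E [E [T [F p]]] || [T [T [F p]] && [F ! [F ! [F p]]]]]

E
E || T
T || T
F || T
p || T
p || T && F
p || F && F
p || p && F
p || p && ! F
p || p && ! ! F
p || p && ! ! p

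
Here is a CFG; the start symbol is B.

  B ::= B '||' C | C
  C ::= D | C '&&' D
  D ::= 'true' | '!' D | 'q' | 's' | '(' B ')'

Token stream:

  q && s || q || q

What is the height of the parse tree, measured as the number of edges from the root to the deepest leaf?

[B [B [B [C [C [D q]] && [D s]]] || [C [D q]]] || [C [D q]]]

6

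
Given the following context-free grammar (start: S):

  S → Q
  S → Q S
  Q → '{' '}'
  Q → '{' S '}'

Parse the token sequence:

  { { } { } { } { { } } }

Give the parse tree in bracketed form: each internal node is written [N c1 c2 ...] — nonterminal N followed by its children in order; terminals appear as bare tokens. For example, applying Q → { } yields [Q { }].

[S [Q { [S [Q { }] [S [Q { }] [S [Q { }] [S [Q { [S [Q { }]] }]]]]] }]]

S
Q
{ S }
{ Q S }
{ { } S }
{ { } Q S }
{ { } { } S }
{ { } { } Q S }
{ { } { } { } S }
{ { } { } { } Q }
{ { } { } { } { S } }
{ { } { } { } { Q } }
{ { } { } { } { { } } }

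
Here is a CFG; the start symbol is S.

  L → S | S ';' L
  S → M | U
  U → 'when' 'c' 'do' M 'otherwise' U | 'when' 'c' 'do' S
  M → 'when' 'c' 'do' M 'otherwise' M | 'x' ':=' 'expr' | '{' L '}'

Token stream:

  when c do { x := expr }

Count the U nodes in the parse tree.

[S [U when c do [S [M { [L [S [M x := expr]]] }]]]]

1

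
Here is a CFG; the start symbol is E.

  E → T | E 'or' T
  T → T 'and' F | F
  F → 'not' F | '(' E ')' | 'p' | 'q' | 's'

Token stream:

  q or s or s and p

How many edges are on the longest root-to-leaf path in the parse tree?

5

[E [E [E [T [F q]]] or [T [F s]]] or [T [T [F s]] and [F p]]]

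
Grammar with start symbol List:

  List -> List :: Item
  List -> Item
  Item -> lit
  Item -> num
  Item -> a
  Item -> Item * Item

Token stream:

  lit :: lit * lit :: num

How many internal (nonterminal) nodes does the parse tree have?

[List [List [List [Item lit]] :: [Item [Item lit] * [Item lit]]] :: [Item num]]

8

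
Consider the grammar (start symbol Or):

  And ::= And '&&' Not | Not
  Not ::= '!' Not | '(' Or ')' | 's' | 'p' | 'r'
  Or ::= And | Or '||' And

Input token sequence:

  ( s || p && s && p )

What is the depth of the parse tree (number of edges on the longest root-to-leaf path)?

8

[Or [And [Not ( [Or [Or [And [Not s]]] || [And [And [And [Not p]] && [Not s]] && [Not p]]] )]]]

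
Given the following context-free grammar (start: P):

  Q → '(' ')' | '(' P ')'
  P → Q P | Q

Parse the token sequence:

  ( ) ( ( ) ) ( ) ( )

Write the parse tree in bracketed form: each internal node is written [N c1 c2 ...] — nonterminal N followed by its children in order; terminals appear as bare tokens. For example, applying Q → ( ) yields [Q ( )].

[P [Q ( )] [P [Q ( [P [Q ( )]] )] [P [Q ( )] [P [Q ( )]]]]]

P
Q P
( ) P
( ) Q P
( ) ( P ) P
( ) ( Q ) P
( ) ( ( ) ) P
( ) ( ( ) ) Q P
( ) ( ( ) ) ( ) P
( ) ( ( ) ) ( ) Q
( ) ( ( ) ) ( ) ( )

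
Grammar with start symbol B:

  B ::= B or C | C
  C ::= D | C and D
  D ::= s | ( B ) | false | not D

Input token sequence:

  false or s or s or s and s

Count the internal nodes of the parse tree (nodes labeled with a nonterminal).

[B [B [B [B [C [D false]]] or [C [D s]]] or [C [D s]]] or [C [C [D s]] and [D s]]]

14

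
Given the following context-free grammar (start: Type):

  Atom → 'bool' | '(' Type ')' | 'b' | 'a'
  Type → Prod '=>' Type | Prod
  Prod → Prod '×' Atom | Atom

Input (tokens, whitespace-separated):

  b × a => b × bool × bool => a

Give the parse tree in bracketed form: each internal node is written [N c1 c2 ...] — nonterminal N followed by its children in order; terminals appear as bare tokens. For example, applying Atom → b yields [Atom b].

[Type [Prod [Prod [Atom b]] × [Atom a]] => [Type [Prod [Prod [Prod [Atom b]] × [Atom bool]] × [Atom bool]] => [Type [Prod [Atom a]]]]]

Type
Prod => Type
Prod × Atom => Type
Atom × Atom => Type
b × Atom => Type
b × a => Type
b × a => Prod => Type
b × a => Prod × Atom => Type
b × a => Prod × Atom × Atom => Type
b × a => Atom × Atom × Atom => Type
b × a => b × Atom × Atom => Type
b × a => b × bool × Atom => Type
b × a => b × bool × bool => Type
b × a => b × bool × bool => Prod
b × a => b × bool × bool => Atom
b × a => b × bool × bool => a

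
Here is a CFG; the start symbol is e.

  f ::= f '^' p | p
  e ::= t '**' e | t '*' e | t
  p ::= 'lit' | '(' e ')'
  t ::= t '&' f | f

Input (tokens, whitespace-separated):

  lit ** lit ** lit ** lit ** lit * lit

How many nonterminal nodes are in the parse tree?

[e [t [f [p lit]]] ** [e [t [f [p lit]]] ** [e [t [f [p lit]]] ** [e [t [f [p lit]]] ** [e [t [f [p lit]]] * [e [t [f [p lit]]]]]]]]]

24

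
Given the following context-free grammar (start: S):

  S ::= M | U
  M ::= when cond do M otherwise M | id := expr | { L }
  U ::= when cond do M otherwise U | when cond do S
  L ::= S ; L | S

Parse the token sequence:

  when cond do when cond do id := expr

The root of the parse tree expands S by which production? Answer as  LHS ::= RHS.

[S [U when cond do [S [U when cond do [S [M id := expr]]]]]]

S ::= U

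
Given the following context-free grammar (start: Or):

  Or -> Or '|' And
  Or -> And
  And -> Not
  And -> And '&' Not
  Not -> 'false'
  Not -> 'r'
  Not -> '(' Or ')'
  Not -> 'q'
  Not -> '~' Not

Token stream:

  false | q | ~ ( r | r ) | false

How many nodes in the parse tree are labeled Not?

[Or [Or [Or [Or [And [Not false]]] | [And [Not q]]] | [And [Not ~ [Not ( [Or [Or [And [Not r]]] | [And [Not r]]] )]]]] | [And [Not false]]]

7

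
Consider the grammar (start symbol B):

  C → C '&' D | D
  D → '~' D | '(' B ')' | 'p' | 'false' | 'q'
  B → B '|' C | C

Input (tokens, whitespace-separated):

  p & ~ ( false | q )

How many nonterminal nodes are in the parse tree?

[B [C [C [D p]] & [D ~ [D ( [B [B [C [D false]]] | [C [D q]]] )]]]]

12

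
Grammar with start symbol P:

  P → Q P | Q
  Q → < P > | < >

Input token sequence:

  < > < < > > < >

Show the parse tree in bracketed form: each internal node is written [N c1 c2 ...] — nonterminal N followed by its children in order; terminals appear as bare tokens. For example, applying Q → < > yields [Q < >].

P
Q P
< > P
< > Q P
< > < P > P
< > < Q > P
< > < < > > P
< > < < > > Q
< > < < > > < >

[P [Q < >] [P [Q < [P [Q < >]] >] [P [Q < >]]]]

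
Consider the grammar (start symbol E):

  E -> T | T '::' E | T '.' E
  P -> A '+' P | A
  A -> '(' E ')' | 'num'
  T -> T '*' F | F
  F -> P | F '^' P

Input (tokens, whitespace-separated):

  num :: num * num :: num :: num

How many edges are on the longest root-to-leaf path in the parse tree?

[E [T [F [P [A num]]]] :: [E [T [T [F [P [A num]]]] * [F [P [A num]]]] :: [E [T [F [P [A num]]]] :: [E [T [F [P [A num]]]]]]]]

8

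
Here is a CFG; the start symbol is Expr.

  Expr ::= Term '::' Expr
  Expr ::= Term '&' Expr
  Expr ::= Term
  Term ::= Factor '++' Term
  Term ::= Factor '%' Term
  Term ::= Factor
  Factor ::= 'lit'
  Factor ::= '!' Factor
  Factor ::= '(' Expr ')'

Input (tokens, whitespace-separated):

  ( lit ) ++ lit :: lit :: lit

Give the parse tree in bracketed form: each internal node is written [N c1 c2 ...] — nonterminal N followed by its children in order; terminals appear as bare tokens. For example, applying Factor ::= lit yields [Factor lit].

[Expr [Term [Factor ( [Expr [Term [Factor lit]]] )] ++ [Term [Factor lit]]] :: [Expr [Term [Factor lit]] :: [Expr [Term [Factor lit]]]]]

Expr
Term :: Expr
Factor ++ Term :: Expr
( Expr ) ++ Term :: Expr
( Term ) ++ Term :: Expr
( Factor ) ++ Term :: Expr
( lit ) ++ Term :: Expr
( lit ) ++ Factor :: Expr
( lit ) ++ lit :: Expr
( lit ) ++ lit :: Term :: Expr
( lit ) ++ lit :: Factor :: Expr
( lit ) ++ lit :: lit :: Expr
( lit ) ++ lit :: lit :: Term
( lit ) ++ lit :: lit :: Factor
( lit ) ++ lit :: lit :: lit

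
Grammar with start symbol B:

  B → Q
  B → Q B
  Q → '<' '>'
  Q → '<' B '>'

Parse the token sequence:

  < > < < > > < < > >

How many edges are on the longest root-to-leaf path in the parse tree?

[B [Q < >] [B [Q < [B [Q < >]] >] [B [Q < [B [Q < >]] >]]]]

6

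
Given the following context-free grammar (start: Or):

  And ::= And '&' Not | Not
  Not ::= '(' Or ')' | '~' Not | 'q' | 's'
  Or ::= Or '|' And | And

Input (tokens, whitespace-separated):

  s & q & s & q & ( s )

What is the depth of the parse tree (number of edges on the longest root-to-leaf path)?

7

[Or [And [And [And [And [And [Not s]] & [Not q]] & [Not s]] & [Not q]] & [Not ( [Or [And [Not s]]] )]]]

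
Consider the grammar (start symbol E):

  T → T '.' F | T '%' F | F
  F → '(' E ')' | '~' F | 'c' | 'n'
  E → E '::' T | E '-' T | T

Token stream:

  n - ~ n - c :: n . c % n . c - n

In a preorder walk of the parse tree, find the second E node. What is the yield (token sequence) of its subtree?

[E [E [E [E [E [T [F n]]] - [T [F ~ [F n]]]] - [T [F c]]] :: [T [T [T [T [F n]] . [F c]] % [F n]] . [F c]]] - [T [F n]]]

n - ~ n - c :: n . c % n . c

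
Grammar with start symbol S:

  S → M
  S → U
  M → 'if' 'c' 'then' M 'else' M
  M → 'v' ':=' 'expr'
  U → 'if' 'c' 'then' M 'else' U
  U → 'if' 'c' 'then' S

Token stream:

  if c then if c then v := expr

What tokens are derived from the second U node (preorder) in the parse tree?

[S [U if c then [S [U if c then [S [M v := expr]]]]]]

if c then v := expr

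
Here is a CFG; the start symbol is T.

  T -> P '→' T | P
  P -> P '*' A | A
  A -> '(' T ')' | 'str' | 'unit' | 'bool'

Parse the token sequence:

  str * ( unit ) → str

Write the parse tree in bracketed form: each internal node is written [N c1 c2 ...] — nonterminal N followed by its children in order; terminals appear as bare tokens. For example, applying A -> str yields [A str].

[T [P [P [A str]] * [A ( [T [P [A unit]]] )]] → [T [P [A str]]]]

T
P → T
P * A → T
A * A → T
str * A → T
str * ( T ) → T
str * ( P ) → T
str * ( A ) → T
str * ( unit ) → T
str * ( unit ) → P
str * ( unit ) → A
str * ( unit ) → str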